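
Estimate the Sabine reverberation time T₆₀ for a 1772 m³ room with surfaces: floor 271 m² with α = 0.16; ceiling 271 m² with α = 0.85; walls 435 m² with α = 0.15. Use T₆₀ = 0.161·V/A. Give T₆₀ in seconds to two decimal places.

0.84 s

Summing Sᵢαᵢ: 271·0.16 + 271·0.85 + 435·0.15 = 338.96 m².
T₆₀ = 0.161·V/A = 0.161·1772/338.96 = 0.842 s.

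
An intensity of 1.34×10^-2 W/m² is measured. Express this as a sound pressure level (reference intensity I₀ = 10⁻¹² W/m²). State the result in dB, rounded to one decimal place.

Dividing by I₀ shifts the exponent by 12: I/I₀ = 1.34×10^10.
L = 10·(0.1271 + 10) = 101.27 dB.

101.3 dB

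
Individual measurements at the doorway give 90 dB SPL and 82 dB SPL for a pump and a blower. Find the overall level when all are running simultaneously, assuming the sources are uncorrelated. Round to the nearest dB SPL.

Incoherent sources combine by intensity addition: L_total = 10·log₁₀(Σ 10^(L_i/10)).
Σ 10^(L/10) = 10^(90/10) + 10^(82/10) = 1.158e+09.
L_total = 10·log₁₀(1.158e+09) = 90.64 dB SPL.

91 dB SPL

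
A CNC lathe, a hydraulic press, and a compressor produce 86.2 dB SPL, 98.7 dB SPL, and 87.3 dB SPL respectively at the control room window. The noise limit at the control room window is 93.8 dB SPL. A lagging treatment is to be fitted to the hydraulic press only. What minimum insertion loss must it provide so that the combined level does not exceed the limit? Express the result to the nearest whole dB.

Fixed contribution from the other sources: Σ 10^(L/10) = 10^(86.2/10) + 10^(87.3/10) = 9.539e+08 (89.80 dB SPL).
The limit corresponds to 10^(93.8/10) = 2.399e+09; subtracting the fixed part leaves 1.445e+09 for the hydraulic press, i.e. 91.60 dB SPL.
Required insertion loss = 98.7 − 91.60 = 7.10 dB.

7 dB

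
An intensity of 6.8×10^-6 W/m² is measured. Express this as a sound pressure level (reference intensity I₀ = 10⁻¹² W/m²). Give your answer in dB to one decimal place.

68.3 dB

Dividing by I₀ shifts the exponent by 12: I/I₀ = 6.8×10^6.
L = 10·(0.8325 + 6) = 68.33 dB.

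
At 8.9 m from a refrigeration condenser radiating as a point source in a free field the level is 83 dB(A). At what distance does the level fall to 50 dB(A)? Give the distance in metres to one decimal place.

Point-source spreading drops the level by 20·log₁₀(r₂/r₁); inverting, r₂/r₁ = 10^(ΔL/20).
r₂ = 8.9·10^((83−50)/20) = 8.9·10^(33.0/20) = 397.55 m.

397.5 m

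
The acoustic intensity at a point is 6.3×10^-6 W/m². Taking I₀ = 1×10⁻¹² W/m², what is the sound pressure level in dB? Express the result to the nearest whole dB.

I/I₀ = 6.3×10^-6/10⁻¹² = 6.3×10^6, and L = 10·log₁₀(I/I₀).
L = 10·(0.7993 + 6) = 67.99 dB.

68 dB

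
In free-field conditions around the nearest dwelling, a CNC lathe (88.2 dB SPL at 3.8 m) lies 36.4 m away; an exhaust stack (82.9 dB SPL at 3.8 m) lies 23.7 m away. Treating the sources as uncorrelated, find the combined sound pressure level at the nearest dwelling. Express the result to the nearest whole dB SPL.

71 dB SPL

Apply inverse-square spreading to bring every level to the receiver, then sum 10^(L/10).
CNC lathe: 88.2 − 20·log₁₀(36.4/3.8) = 88.2 − 19.63 = 68.57 dB SPL.
exhaust stack: 82.9 − 20·log₁₀(23.7/3.8) = 82.9 − 15.90 = 67.00 dB SPL.
Σ 10^(L/10) = 1.221e+07 → L_total = 10·log₁₀(1.221e+07) = 70.87 dB SPL.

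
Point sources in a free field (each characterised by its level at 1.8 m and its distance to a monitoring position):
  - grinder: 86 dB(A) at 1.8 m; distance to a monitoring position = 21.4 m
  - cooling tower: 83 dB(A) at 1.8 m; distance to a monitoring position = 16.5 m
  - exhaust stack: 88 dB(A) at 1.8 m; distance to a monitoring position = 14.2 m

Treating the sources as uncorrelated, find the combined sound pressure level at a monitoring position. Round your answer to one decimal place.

Propagate each source to the receiver with L = L_ref − 20·log₁₀(r/r_ref), then add intensities.
grinder: 86 − 20·log₁₀(21.4/1.8) = 86 − 21.50 = 64.50 dB(A).
cooling tower: 83 − 20·log₁₀(16.5/1.8) = 83 − 19.24 = 63.76 dB(A).
exhaust stack: 88 − 20·log₁₀(14.2/1.8) = 88 − 17.94 = 70.06 dB(A).
Σ 10^(L/10) = 1.533e+07 → L_total = 10·log₁₀(1.533e+07) = 71.86 dB(A).

71.9 dB(A)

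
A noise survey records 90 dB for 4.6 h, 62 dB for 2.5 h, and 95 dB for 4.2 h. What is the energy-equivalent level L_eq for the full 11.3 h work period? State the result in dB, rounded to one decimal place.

92.0 dB

L_eq = 10·log₁₀[(1/T)·Σ tᵢ·10^(Lᵢ/10)] with T = 11.3 h.
Σ tᵢ·10^(Lᵢ/10) = 4.6·10^(90/10) + 2.5·10^(62/10) + 4.2·10^(95/10) = 1.789e+10.
L_eq = 10·log₁₀(1.789e+10/11.3) = 91.99 dB.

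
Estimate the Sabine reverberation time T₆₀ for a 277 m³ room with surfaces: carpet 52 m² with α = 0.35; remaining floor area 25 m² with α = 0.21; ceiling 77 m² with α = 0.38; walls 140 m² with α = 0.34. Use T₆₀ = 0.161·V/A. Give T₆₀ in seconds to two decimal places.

A = Σ Sᵢαᵢ = 52·0.35 + 25·0.21 + 77·0.38 + 140·0.34 = 100.31 m².
T₆₀ = 0.161·V/A = 0.161·277/100.31 = 0.445 s.

0.44 s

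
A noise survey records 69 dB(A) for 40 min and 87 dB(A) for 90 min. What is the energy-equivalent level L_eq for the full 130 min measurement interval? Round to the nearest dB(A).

Weight each interval's intensity by its duration and average over T = 130 min:
Σ tᵢ·10^(Lᵢ/10) = 40·10^(69/10) + 90·10^(87/10) = 4.542e+10.
L_eq = 10·log₁₀(4.542e+10/130) = 85.43 dB(A).

85 dB(A)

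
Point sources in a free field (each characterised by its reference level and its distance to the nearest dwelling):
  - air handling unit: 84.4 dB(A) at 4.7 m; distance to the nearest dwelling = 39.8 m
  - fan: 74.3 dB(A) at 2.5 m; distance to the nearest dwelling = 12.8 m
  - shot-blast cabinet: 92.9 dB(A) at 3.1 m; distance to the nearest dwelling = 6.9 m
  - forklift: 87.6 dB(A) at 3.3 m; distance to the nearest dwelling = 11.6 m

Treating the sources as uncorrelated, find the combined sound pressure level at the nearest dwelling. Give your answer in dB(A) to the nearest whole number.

Apply inverse-square spreading to bring every level to the receiver, then sum 10^(L/10).
air handling unit: 84.4 − 20·log₁₀(39.8/4.7) = 84.4 − 18.56 = 65.84 dB(A).
fan: 74.3 − 20·log₁₀(12.8/2.5) = 74.3 − 14.19 = 60.11 dB(A).
shot-blast cabinet: 92.9 − 20·log₁₀(6.9/3.1) = 92.9 − 6.95 = 85.95 dB(A).
forklift: 87.6 − 20·log₁₀(11.6/3.3) = 87.6 − 10.92 = 76.68 dB(A).
Σ 10^(L/10) = 4.450e+08 → L_total = 10·log₁₀(4.450e+08) = 86.48 dB(A).

86 dB(A)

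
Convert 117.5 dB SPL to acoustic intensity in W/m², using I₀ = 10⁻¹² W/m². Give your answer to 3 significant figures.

I = I₀·10^(L/10) = 10⁻¹² × 10^(117.5/10) = 10^(-0.250).

0.562 W/m²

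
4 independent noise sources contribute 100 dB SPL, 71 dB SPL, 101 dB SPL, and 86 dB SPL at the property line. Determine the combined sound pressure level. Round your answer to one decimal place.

103.6 dB SPL

For uncorrelated sources the intensities add, so convert each level to linear form, sum, and take 10·log₁₀ of the total.
Σ 10^(L/10) = 10^(100/10) + 10^(71/10) + 10^(101/10) + 10^(86/10) = 2.300e+10.
L_total = 10·log₁₀(2.300e+10) = 103.62 dB SPL.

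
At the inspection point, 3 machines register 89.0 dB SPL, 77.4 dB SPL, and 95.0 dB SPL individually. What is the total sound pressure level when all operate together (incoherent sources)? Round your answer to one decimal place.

Incoherent sources combine by intensity addition: L_total = 10·log₁₀(Σ 10^(L_i/10)).
Σ 10^(L/10) = 10^(89.0/10) + 10^(77.4/10) + 10^(95.0/10) = 4.012e+09.
L_total = 10·log₁₀(4.012e+09) = 96.03 dB SPL.

96.0 dB SPL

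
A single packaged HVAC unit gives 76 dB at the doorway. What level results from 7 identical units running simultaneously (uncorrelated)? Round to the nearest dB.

N identical incoherent sources raise the level by 10·log₁₀ N.
L_total = 76 + 10·log₁₀(7) = 76 + 8.451 = 84.45 dB.

84 dB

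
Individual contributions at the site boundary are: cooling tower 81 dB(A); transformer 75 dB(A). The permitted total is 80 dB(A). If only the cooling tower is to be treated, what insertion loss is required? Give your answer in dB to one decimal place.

2.7 dB

Everything except the cooling tower sums to 10^(75/10) = 3.162e+07 in linear terms, 75.00 dB(A).
To meet 80 dB(A) overall, the treated cooling tower may contribute at most 10^(80/10) − 3.162e+07 = 6.838e+07, i.e. 78.35 dB(A).
Required insertion loss = 81 − 78.35 = 2.65 dB.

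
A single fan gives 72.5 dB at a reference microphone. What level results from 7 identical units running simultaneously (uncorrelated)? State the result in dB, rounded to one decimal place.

N identical incoherent sources raise the level by 10·log₁₀ N.
L_total = 72.5 + 10·log₁₀(7) = 72.5 + 8.451 = 80.95 dB.

81.0 dB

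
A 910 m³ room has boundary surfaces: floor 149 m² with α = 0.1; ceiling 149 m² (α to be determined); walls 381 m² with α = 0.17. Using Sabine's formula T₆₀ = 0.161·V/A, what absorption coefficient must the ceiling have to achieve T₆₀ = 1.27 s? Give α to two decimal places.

0.24

A = 0.161·V/T₆₀ = 0.161·910/1.27 = 115.36 m² sabins.
Absorption from the other surfaces = 149·0.1 + 381·0.17 = 79.67 m², so the ceiling must supply 35.69 m² over 149 m².
α = 35.69/149 = 0.240.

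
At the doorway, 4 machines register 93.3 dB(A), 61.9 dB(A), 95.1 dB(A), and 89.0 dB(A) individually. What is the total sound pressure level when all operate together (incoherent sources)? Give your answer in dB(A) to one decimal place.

For uncorrelated sources the intensities add, so convert each level to linear form, sum, and take 10·log₁₀ of the total.
Σ 10^(L/10) = 10^(93.3/10) + 10^(61.9/10) + 10^(95.1/10) + 10^(89.0/10) = 6.170e+09.
L_total = 10·log₁₀(6.170e+09) = 97.90 dB(A).

97.9 dB(A)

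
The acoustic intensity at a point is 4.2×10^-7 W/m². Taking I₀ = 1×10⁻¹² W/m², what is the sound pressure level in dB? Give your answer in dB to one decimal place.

56.2 dB

L = 10·log₁₀(I/I₀) = 10·log₁₀(4.2×10^-7/10⁻¹²) = 10·log₁₀(4.2×10^5).
L = 10·(0.6232 + 5) = 56.23 dB.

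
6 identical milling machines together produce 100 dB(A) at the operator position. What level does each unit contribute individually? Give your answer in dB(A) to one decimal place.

Dividing the total intensity by 6 lowers the level by 10·log₁₀ 6 = 7.782 dB: L₁ = 100 − 7.782.

92.2 dB(A)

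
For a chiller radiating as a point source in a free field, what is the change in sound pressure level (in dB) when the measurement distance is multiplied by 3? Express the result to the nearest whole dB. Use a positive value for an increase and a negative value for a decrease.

-10 dB

Point-source spreading: ΔL = −20·log₁₀(r₂/r₁).
ΔL = −20·log₁₀(3) = -9.54 dB.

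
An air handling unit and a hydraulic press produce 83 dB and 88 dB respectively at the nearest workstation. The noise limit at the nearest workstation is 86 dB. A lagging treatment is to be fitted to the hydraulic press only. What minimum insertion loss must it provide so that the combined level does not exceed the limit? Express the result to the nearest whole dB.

5 dB

The untreated sources together contribute 10^(83/10) = 1.995e+08, i.e. 83.00 dB.
To meet 86 dB overall, the treated hydraulic press may contribute at most 10^(86/10) − 1.995e+08 = 1.986e+08, i.e. 82.98 dB.
Required insertion loss = 88 − 82.98 = 5.02 dB.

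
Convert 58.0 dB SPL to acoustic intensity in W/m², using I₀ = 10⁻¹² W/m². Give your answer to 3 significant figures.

6.31e-07 W/m²

I = I₀·10^(L/10) = 10⁻¹² × 10^(58.0/10) = 10^(-6.200).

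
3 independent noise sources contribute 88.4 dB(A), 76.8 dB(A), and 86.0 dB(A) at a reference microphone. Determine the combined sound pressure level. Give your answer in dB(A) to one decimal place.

Incoherent sources combine by intensity addition: L_total = 10·log₁₀(Σ 10^(L_i/10)).
Σ 10^(L/10) = 10^(88.4/10) + 10^(76.8/10) + 10^(86.0/10) = 1.138e+09.
L_total = 10·log₁₀(1.138e+09) = 90.56 dB(A).

90.6 dB(A)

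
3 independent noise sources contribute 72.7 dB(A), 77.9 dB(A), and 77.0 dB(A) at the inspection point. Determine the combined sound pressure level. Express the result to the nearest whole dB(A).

81 dB(A)

For uncorrelated sources the intensities add, so convert each level to linear form, sum, and take 10·log₁₀ of the total.
Σ 10^(L/10) = 10^(72.7/10) + 10^(77.9/10) + 10^(77.0/10) = 1.304e+08.
L_total = 10·log₁₀(1.304e+08) = 81.15 dB(A).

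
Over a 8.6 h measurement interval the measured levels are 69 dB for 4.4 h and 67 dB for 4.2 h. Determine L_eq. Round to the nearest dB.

Weight each interval's intensity by its duration and average over T = 8.6 h:
Σ tᵢ·10^(Lᵢ/10) = 4.4·10^(69/10) + 4.2·10^(67/10) = 5.600e+07.
L_eq = 10·log₁₀(5.600e+07/8.6) = 68.14 dB.

68 dB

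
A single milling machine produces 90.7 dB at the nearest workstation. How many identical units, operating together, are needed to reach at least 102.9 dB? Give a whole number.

17

N identical sources give L₁ + 10·log₁₀ N, so require 10·log₁₀ N ≥ 102.9 − 90.7 = 12.2 dB.
N ≥ 10^(12.2/10) = 16.596, so N = 17.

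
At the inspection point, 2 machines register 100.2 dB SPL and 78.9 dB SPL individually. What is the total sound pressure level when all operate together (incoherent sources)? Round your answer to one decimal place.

100.2 dB SPL

Incoherent sources combine by intensity addition: L_total = 10·log₁₀(Σ 10^(L_i/10)).
Σ 10^(L/10) = 10^(100.2/10) + 10^(78.9/10) = 1.055e+10.
L_total = 10·log₁₀(1.055e+10) = 100.23 dB SPL.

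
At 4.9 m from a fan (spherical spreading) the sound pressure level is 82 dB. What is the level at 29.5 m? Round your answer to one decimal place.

Spherical spreading from a point source gives a 20·log₁₀(r₂/r₁) drop.
L₂ = 82 − 20·log₁₀(29.5/4.9) = 82 − 15.593 = 66.41 dB.

66.4 dB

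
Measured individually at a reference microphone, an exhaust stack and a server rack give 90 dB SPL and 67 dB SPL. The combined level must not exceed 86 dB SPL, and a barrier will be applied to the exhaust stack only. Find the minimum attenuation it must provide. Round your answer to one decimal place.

4.1 dB

The untreated sources together contribute 10^(67/10) = 5.012e+06, i.e. 67.00 dB SPL.
To meet 86 dB SPL overall, the treated exhaust stack may contribute at most 10^(86/10) − 5.012e+06 = 3.931e+08, i.e. 85.94 dB SPL.
So the exhaust stack must be reduced from 90 to 85.94 dB SPL: IL = 4.06 dB.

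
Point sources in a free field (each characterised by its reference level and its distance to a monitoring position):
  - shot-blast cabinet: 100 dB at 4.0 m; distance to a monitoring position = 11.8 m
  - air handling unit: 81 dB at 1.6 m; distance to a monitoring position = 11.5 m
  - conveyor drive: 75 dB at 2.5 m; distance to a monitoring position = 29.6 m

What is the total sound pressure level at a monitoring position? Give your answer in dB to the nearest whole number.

Apply inverse-square spreading to bring every level to the receiver, then sum 10^(L/10).
shot-blast cabinet: 100 − 20·log₁₀(11.8/4.0) = 100 − 9.40 = 90.60 dB.
air handling unit: 81 − 20·log₁₀(11.5/1.6) = 81 − 17.13 = 63.87 dB.
conveyor drive: 75 − 20·log₁₀(29.6/2.5) = 75 − 21.47 = 53.53 dB.
Σ 10^(L/10) = 1.152e+09 → L_total = 10·log₁₀(1.152e+09) = 90.61 dB.

91 dB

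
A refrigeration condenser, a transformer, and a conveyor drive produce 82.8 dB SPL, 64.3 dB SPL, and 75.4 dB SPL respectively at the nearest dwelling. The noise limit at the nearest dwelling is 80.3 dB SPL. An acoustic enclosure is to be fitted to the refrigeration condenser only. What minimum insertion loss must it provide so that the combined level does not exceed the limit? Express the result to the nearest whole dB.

4 dB

The untreated sources together contribute 10^(64.3/10) + 10^(75.4/10) = 3.737e+07, i.e. 75.72 dB SPL.
To meet 80.3 dB SPL overall, the treated refrigeration condenser may contribute at most 10^(80.3/10) − 3.737e+07 = 6.979e+07, i.e. 78.44 dB SPL.
So the refrigeration condenser must be reduced from 82.8 to 78.44 dB SPL: IL = 4.36 dB.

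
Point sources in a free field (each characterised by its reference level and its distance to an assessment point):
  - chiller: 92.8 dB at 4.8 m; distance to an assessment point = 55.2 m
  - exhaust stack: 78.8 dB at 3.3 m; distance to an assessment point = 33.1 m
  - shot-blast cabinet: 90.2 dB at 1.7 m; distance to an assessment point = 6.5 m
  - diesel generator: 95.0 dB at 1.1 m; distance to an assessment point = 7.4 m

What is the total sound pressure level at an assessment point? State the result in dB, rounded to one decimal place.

First find each source's level at the receiver (point-source: −20·log₁₀(r/r_ref)), then combine on an intensity basis.
chiller: 92.8 − 20·log₁₀(55.2/4.8) = 92.8 − 21.21 = 71.59 dB.
exhaust stack: 78.8 − 20·log₁₀(33.1/3.3) = 78.8 − 20.03 = 58.77 dB.
shot-blast cabinet: 90.2 − 20·log₁₀(6.5/1.7) = 90.2 − 11.65 = 78.55 dB.
diesel generator: 95.0 − 20·log₁₀(7.4/1.1) = 95.0 − 16.56 = 78.44 dB.
Σ 10^(L/10) = 1.567e+08 → L_total = 10·log₁₀(1.567e+08) = 81.95 dB.

81.9 dB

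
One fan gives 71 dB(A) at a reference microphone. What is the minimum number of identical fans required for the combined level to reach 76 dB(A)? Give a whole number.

4

The shortfall is 76 − 71 = 5.0 dB, and N units add 10·log₁₀ N, so need 10·log₁₀ N ≥ 5.0.
N ≥ 10^(5.0/10) = 3.162, so N = 4.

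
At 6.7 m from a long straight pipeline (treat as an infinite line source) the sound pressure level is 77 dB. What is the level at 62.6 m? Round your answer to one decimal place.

67.3 dB

Cylindrical spreading from a line source gives a 10·log₁₀(r₂/r₁) drop.
L₂ = 77 − 10·log₁₀(62.6/6.7) = 77 − 9.705 = 67.30 dB.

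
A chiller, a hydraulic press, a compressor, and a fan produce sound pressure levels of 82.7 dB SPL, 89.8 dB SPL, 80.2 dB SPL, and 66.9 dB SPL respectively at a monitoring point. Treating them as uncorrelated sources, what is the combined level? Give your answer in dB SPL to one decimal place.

For uncorrelated sources the intensities add, so convert each level to linear form, sum, and take 10·log₁₀ of the total.
Σ 10^(L/10) = 10^(82.7/10) + 10^(89.8/10) + 10^(80.2/10) + 10^(66.9/10) = 1.251e+09.
L_total = 10·log₁₀(1.251e+09) = 90.97 dB SPL.

91.0 dB SPL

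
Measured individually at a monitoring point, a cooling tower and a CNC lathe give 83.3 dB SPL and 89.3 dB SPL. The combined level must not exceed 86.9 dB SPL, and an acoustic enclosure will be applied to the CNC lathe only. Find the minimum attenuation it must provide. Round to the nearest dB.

Fixed contribution from the other source: Σ 10^(L/10) = 10^(83.3/10) = 2.138e+08 (83.30 dB SPL).
To meet 86.9 dB SPL overall, the treated CNC lathe may contribute at most 10^(86.9/10) − 2.138e+08 = 2.760e+08, i.e. 84.41 dB SPL.
So the CNC lathe must be reduced from 89.3 to 84.41 dB SPL: IL = 4.89 dB.

5 dB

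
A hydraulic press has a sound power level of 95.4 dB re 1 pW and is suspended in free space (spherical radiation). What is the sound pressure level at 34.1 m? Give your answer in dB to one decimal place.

53.8 dB

Free-field spherical radiation: L_p = L_w − 10·log₁₀(4π·r²), r = 34.1 m.
4π·r² = 1.461e+04 m², 10·log₁₀ of that is 41.647 dB.
L_p = 95.4 − 41.647 = 53.75 dB.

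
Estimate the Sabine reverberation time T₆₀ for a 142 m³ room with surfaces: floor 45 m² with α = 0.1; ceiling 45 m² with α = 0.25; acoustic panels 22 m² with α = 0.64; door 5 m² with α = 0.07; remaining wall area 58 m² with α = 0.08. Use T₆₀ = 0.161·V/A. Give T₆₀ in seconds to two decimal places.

Total absorption A = 45·0.1 + 45·0.25 + 22·0.64 + 5·0.07 + 58·0.08 = 34.82 m² sabins.
T₆₀ = 0.161·V/A = 0.161·142/34.82 = 0.657 s.

0.66 s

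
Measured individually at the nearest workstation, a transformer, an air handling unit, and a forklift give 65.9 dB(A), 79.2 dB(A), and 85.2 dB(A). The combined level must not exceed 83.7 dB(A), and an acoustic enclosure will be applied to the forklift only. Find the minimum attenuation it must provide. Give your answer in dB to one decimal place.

3.5 dB

Everything except the forklift sums to 10^(65.9/10) + 10^(79.2/10) = 8.707e+07 in linear terms, 79.40 dB(A).
The limit corresponds to 10^(83.7/10) = 2.344e+08; subtracting the fixed part leaves 1.474e+08 for the forklift, i.e. 81.68 dB(A).
So the forklift must be reduced from 85.2 to 81.68 dB(A): IL = 3.52 dB.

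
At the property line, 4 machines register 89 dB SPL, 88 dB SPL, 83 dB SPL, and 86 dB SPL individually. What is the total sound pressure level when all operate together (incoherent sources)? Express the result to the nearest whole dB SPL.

93 dB SPL

For uncorrelated sources the intensities add, so convert each level to linear form, sum, and take 10·log₁₀ of the total.
Σ 10^(L/10) = 10^(89/10) + 10^(88/10) + 10^(83/10) + 10^(86/10) = 2.023e+09.
L_total = 10·log₁₀(2.023e+09) = 93.06 dB SPL.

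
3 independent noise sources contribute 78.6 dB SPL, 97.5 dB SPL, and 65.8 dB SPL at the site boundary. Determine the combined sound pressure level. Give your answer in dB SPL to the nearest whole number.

Incoherent sources combine by intensity addition: L_total = 10·log₁₀(Σ 10^(L_i/10)).
Σ 10^(L/10) = 10^(78.6/10) + 10^(97.5/10) + 10^(65.8/10) = 5.700e+09.
L_total = 10·log₁₀(5.700e+09) = 97.56 dB SPL.

98 dB SPL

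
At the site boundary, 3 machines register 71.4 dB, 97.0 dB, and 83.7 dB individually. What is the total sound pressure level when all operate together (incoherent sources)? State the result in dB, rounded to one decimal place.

For uncorrelated sources the intensities add, so convert each level to linear form, sum, and take 10·log₁₀ of the total.
Σ 10^(L/10) = 10^(71.4/10) + 10^(97.0/10) + 10^(83.7/10) = 5.260e+09.
L_total = 10·log₁₀(5.260e+09) = 97.21 dB.

97.2 dB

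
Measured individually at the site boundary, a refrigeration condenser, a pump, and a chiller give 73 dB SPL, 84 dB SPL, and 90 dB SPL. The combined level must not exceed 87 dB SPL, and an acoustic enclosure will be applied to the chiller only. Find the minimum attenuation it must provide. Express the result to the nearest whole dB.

6 dB

Fixed contribution from the other sources: Σ 10^(L/10) = 10^(73/10) + 10^(84/10) = 2.711e+08 (84.33 dB SPL).
To meet 87 dB SPL overall, the treated chiller may contribute at most 10^(87/10) − 2.711e+08 = 2.300e+08, i.e. 83.62 dB SPL.
Required insertion loss = 90 − 83.62 = 6.38 dB.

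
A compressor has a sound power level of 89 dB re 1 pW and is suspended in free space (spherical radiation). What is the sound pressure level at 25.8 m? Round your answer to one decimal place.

49.8 dB

Free-field spherical radiation: L_p = L_w − 10·log₁₀(4π·r²), r = 25.8 m.
4π·r² = 8365 m², 10·log₁₀ of that is 39.224 dB.
L_p = 89 − 39.224 = 49.78 dB.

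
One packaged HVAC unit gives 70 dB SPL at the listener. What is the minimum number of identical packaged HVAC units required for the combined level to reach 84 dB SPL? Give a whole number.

26

N identical sources give L₁ + 10·log₁₀ N, so require 10·log₁₀ N ≥ 84 − 70 = 14.0 dB.
N ≥ 10^(14.0/10) = 25.119, so N = 26.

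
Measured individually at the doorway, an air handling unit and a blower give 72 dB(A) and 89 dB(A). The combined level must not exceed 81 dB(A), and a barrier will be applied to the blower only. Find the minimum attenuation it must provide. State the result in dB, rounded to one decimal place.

Everything except the blower sums to 10^(72/10) = 1.585e+07 in linear terms, 72.00 dB(A).
To meet 81 dB(A) overall, the treated blower may contribute at most 10^(81/10) − 1.585e+07 = 1.100e+08, i.e. 80.42 dB(A).
So the blower must be reduced from 89 to 80.42 dB(A): IL = 8.58 dB.

8.6 dB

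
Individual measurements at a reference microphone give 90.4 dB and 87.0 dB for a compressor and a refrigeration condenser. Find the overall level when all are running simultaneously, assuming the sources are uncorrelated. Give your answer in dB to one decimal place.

For uncorrelated sources the intensities add, so convert each level to linear form, sum, and take 10·log₁₀ of the total.
Σ 10^(L/10) = 10^(90.4/10) + 10^(87.0/10) = 1.598e+09.
L_total = 10·log₁₀(1.598e+09) = 92.03 dB.

92.0 dB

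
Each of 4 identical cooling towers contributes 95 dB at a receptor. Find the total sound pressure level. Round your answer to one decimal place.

101.0 dB

N identical incoherent sources raise the level by 10·log₁₀ N.
L_total = 95 + 10·log₁₀(4) = 95 + 6.021 = 101.02 dB.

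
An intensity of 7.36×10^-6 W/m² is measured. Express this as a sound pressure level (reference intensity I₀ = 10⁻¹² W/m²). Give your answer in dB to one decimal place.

68.7 dB

I/I₀ = 7.36×10^-6/10⁻¹² = 7.36×10^6, and L = 10·log₁₀(I/I₀).
L = 10·(0.8669 + 6) = 68.67 dB.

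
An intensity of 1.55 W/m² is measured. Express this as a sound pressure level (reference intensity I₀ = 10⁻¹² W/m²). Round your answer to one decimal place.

L = 10·log₁₀(I/I₀) = 10·log₁₀(1.55/10⁻¹²) = 10·log₁₀(1.55×10^12).
L = 10·(0.1903 + 12) = 121.90 dB.

121.9 dB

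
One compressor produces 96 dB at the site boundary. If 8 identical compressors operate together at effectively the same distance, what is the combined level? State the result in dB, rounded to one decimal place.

105.0 dB

L_total = L₁ + 10·log₁₀ N for N identical incoherent sources.
L_total = 96 + 10·log₁₀(8) = 96 + 9.031 = 105.03 dB.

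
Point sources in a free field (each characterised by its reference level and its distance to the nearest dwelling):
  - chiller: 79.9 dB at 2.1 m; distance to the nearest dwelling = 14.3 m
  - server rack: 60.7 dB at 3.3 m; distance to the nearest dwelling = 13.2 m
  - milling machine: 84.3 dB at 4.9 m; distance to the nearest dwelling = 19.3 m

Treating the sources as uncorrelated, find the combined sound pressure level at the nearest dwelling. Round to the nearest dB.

73 dB

Apply inverse-square spreading to bring every level to the receiver, then sum 10^(L/10).
chiller: 79.9 − 20·log₁₀(14.3/2.1) = 79.9 − 16.66 = 63.24 dB.
server rack: 60.7 − 20·log₁₀(13.2/3.3) = 60.7 − 12.04 = 48.66 dB.
milling machine: 84.3 − 20·log₁₀(19.3/4.9) = 84.3 − 11.91 = 72.39 dB.
Σ 10^(L/10) = 1.953e+07 → L_total = 10·log₁₀(1.953e+07) = 72.91 dB.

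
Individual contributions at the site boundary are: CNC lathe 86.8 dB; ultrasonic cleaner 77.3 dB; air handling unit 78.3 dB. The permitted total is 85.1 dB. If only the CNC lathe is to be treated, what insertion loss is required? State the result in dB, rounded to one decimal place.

3.7 dB

Fixed contribution from the other sources: Σ 10^(L/10) = 10^(77.3/10) + 10^(78.3/10) = 1.213e+08 (80.84 dB).
To meet 85.1 dB overall, the treated CNC lathe may contribute at most 10^(85.1/10) − 1.213e+08 = 2.023e+08, i.e. 83.06 dB.
So the CNC lathe must be reduced from 86.8 to 83.06 dB: IL = 3.74 dB.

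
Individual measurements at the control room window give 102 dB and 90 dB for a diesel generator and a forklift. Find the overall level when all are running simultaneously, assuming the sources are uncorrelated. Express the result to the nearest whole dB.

102 dB

Incoherent sources combine by intensity addition: L_total = 10·log₁₀(Σ 10^(L_i/10)).
Σ 10^(L/10) = 10^(102/10) + 10^(90/10) = 1.685e+10.
L_total = 10·log₁₀(1.685e+10) = 102.27 dB.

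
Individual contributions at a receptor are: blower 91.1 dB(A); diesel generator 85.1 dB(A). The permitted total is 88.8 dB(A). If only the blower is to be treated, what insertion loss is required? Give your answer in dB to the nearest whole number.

5 dB

Everything except the blower sums to 10^(85.1/10) = 3.236e+08 in linear terms, 85.10 dB(A).
To meet 88.8 dB(A) overall, the treated blower may contribute at most 10^(88.8/10) − 3.236e+08 = 4.350e+08, i.e. 86.38 dB(A).
So the blower must be reduced from 91.1 to 86.38 dB(A): IL = 4.72 dB.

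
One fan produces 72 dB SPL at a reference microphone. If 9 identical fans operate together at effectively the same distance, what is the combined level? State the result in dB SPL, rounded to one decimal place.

L_total = L₁ + 10·log₁₀ N for N identical incoherent sources.
L_total = 72 + 10·log₁₀(9) = 72 + 9.542 = 81.54 dB SPL.

81.5 dB SPL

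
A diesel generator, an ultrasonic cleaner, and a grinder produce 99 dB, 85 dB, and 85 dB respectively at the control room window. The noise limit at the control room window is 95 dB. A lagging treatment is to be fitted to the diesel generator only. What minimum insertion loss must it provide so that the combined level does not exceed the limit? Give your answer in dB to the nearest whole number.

5 dB

The untreated sources together contribute 10^(85/10) + 10^(85/10) = 6.325e+08, i.e. 88.01 dB.
The limit corresponds to 10^(95/10) = 3.162e+09; subtracting the fixed part leaves 2.530e+09 for the diesel generator, i.e. 94.03 dB.
So the diesel generator must be reduced from 99 to 94.03 dB: IL = 4.97 dB.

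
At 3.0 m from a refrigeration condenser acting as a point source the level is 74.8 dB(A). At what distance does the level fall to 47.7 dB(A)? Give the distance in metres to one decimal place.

67.9 m

For a point source L₁ − L₂ = 20·log₁₀(r₂/r₁), so r₂ = r₁·10^((L₁−L₂)/20).
r₂ = 3.0·10^((74.8−47.7)/20) = 3.0·10^(27.1/20) = 67.94 m.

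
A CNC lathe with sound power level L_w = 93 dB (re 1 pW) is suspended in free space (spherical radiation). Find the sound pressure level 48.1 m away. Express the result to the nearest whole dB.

48 dB

The power spreads over a sphere of area 4π·r², so L_p = L_w − 10·log₁₀(4π·r²).
4π·r² = 2.907e+04 m², 10·log₁₀ of that is 44.635 dB.
L_p = 93 − 44.635 = 48.36 dB.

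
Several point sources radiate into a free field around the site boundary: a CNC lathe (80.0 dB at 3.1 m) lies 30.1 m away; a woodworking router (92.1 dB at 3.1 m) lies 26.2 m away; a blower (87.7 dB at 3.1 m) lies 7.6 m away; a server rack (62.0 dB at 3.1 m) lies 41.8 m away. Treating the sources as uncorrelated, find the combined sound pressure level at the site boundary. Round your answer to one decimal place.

80.9 dB

First find each source's level at the receiver (point-source: −20·log₁₀(r/r_ref)), then combine on an intensity basis.
CNC lathe: 80.0 − 20·log₁₀(30.1/3.1) = 80.0 − 19.74 = 60.26 dB.
woodworking router: 92.1 − 20·log₁₀(26.2/3.1) = 92.1 − 18.54 = 73.56 dB.
blower: 87.7 − 20·log₁₀(7.6/3.1) = 87.7 − 7.79 = 79.91 dB.
server rack: 62.0 − 20·log₁₀(41.8/3.1) = 62.0 − 22.60 = 39.40 dB.
Σ 10^(L/10) = 1.217e+08 → L_total = 10·log₁₀(1.217e+08) = 80.85 dB.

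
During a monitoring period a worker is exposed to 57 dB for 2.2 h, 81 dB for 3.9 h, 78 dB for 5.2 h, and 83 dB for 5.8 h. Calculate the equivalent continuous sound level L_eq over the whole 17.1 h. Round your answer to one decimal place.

80.6 dB

Weight each interval's intensity by its duration and average over T = 17.1 h:
Σ tᵢ·10^(Lᵢ/10) = 2.2·10^(57/10) + 3.9·10^(81/10) + 5.2·10^(78/10) + 5.8·10^(83/10) = 1.977e+09.
L_eq = 10·log₁₀(1.977e+09/17.1) = 80.63 dB.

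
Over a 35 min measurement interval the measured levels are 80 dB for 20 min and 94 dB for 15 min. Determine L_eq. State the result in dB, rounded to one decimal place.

The energy average is taken in the linear domain: L_eq = 10·log₁₀[(Σ tᵢ·10^(Lᵢ/10))/T], T = 35 min.
Σ tᵢ·10^(Lᵢ/10) = 20·10^(80/10) + 15·10^(94/10) = 3.968e+10.
L_eq = 10·log₁₀(3.968e+10/35) = 90.54 dB.

90.5 dB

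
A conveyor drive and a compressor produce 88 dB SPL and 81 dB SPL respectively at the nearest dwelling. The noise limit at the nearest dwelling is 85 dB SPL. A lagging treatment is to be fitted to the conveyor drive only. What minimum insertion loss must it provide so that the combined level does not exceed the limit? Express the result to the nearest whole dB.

Fixed contribution from the other source: Σ 10^(L/10) = 10^(81/10) = 1.259e+08 (81.00 dB SPL).
To meet 85 dB SPL overall, the treated conveyor drive may contribute at most 10^(85/10) − 1.259e+08 = 1.903e+08, i.e. 82.80 dB SPL.
So the conveyor drive must be reduced from 88 to 82.80 dB SPL: IL = 5.20 dB.

5 dB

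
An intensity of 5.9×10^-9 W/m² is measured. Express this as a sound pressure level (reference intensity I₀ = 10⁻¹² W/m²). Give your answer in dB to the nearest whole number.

L = 10·log₁₀(I/I₀) = 10·log₁₀(5.9×10^-9/10⁻¹²) = 10·log₁₀(5.9×10^3).
L = 10·(0.7709 + 3) = 37.71 dB.

38 dB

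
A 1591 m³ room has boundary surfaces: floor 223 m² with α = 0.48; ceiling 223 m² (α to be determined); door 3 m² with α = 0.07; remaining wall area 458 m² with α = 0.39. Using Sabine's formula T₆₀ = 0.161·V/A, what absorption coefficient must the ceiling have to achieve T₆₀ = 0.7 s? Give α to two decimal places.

0.36

A = 0.161·V/T₆₀ = 0.161·1591/0.7 = 365.93 m² sabins.
Absorption from the other surfaces = 223·0.48 + 3·0.07 + 458·0.39 = 285.87 m², so the ceiling must supply 80.06 m² over 223 m².
α = 80.06/223 = 0.359.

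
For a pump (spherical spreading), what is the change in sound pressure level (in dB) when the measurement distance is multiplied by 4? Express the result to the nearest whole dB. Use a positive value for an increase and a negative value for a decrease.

With spherical spreading the level changes by −20·log₁₀(r₂/r₁).
ΔL = −20·log₁₀(4) = -12.04 dB.

-12 dB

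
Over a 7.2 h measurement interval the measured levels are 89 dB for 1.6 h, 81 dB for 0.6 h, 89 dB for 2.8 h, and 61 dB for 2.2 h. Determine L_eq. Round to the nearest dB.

Weight each interval's intensity by its duration and average over T = 7.2 h:
Σ tᵢ·10^(Lᵢ/10) = 1.6·10^(89/10) + 0.6·10^(81/10) + 2.8·10^(89/10) + 2.2·10^(61/10) = 3.573e+09.
L_eq = 10·log₁₀(3.573e+09/7.2) = 86.96 dB.

87 dB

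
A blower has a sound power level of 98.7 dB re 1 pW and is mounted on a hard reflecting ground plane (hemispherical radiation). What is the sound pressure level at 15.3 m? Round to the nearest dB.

Free-field hemispherical radiation: L_p = L_w − 10·log₁₀(2π·r²), r = 15.3 m.
2π·r² = 1471 m², 10·log₁₀ of that is 31.676 dB.
L_p = 98.7 − 31.676 = 67.02 dB.

67 dB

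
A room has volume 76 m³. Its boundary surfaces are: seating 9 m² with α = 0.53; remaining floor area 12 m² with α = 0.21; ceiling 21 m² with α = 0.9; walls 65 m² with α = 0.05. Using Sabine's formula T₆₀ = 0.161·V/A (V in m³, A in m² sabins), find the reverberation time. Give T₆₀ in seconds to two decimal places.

A = Σ Sᵢαᵢ = 9·0.53 + 12·0.21 + 21·0.9 + 65·0.05 = 29.44 m².
T₆₀ = 0.161 × 76 / 29.44 = 0.416 s.

0.42 s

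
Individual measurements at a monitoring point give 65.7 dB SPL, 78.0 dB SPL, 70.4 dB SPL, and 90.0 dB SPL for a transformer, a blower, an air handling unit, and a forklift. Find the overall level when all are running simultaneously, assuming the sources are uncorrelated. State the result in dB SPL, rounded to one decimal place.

Incoherent sources combine by intensity addition: L_total = 10·log₁₀(Σ 10^(L_i/10)).
Σ 10^(L/10) = 10^(65.7/10) + 10^(78.0/10) + 10^(70.4/10) + 10^(90.0/10) = 1.078e+09.
L_total = 10·log₁₀(1.078e+09) = 90.33 dB SPL.

90.3 dB SPL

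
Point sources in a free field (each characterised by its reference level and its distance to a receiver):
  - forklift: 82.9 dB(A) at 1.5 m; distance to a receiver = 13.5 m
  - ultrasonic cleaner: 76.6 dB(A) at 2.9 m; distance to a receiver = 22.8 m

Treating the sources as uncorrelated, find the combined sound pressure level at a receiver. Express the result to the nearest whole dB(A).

65 dB(A)

First find each source's level at the receiver (point-source: −20·log₁₀(r/r_ref)), then combine on an intensity basis.
forklift: 82.9 − 20·log₁₀(13.5/1.5) = 82.9 − 19.08 = 63.82 dB(A).
ultrasonic cleaner: 76.6 − 20·log₁₀(22.8/2.9) = 76.6 − 17.91 = 58.69 dB(A).
Σ 10^(L/10) = 3.147e+06 → L_total = 10·log₁₀(3.147e+06) = 64.98 dB(A).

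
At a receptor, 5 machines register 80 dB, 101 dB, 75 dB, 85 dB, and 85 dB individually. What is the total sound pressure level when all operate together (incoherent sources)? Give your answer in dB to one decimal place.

101.3 dB

Incoherent sources combine by intensity addition: L_total = 10·log₁₀(Σ 10^(L_i/10)).
Σ 10^(L/10) = 10^(80/10) + 10^(101/10) + 10^(75/10) + 10^(85/10) + 10^(85/10) = 1.335e+10.
L_total = 10·log₁₀(1.335e+10) = 101.26 dB.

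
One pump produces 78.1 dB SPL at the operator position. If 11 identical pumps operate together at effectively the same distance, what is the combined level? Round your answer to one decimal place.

L_total = L₁ + 10·log₁₀ N for N identical incoherent sources.
L_total = 78.1 + 10·log₁₀(11) = 78.1 + 10.414 = 88.51 dB SPL.

88.5 dB SPL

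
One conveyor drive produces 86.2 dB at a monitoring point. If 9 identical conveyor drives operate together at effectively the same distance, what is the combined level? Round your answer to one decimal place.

95.7 dB

With 9 equal, uncorrelated contributions the intensity is 9× that of one unit, giving a rise of 10·log₁₀ 9.
L_total = 86.2 + 10·log₁₀(9) = 86.2 + 9.542 = 95.74 dB.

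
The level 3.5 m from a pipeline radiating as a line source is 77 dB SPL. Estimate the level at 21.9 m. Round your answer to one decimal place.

Cylindrical spreading from a line source gives a 10·log₁₀(r₂/r₁) drop.
L₂ = 77 − 10·log₁₀(21.9/3.5) = 77 − 7.964 = 69.04 dB SPL.

69.0 dB SPL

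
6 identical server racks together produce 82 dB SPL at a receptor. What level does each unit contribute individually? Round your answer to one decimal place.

For N identical incoherent sources L_total = L₁ + 10·log₁₀ N, so L₁ = 82 − 10·log₁₀(6) = 82 − 7.782.

74.2 dB SPL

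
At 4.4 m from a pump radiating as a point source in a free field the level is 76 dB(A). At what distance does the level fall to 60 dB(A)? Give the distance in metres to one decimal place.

27.8 m

Point-source spreading drops the level by 20·log₁₀(r₂/r₁); inverting, r₂/r₁ = 10^(ΔL/20).
r₂ = 4.4·10^((76−60)/20) = 4.4·10^(16.0/20) = 27.76 m.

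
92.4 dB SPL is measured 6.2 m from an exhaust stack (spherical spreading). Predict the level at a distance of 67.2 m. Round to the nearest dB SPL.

72 dB SPL

Spherical spreading from a point source gives a 20·log₁₀(r₂/r₁) drop.
L₂ = 92.4 − 20·log₁₀(67.2/6.2) = 92.4 − 20.700 = 71.70 dB SPL.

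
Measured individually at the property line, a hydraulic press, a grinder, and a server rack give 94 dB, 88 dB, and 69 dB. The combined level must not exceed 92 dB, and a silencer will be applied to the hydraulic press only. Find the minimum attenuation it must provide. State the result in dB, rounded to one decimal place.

Everything except the hydraulic press sums to 10^(88/10) + 10^(69/10) = 6.389e+08 in linear terms, 88.05 dB.
The limit corresponds to 10^(92/10) = 1.585e+09; subtracting the fixed part leaves 9.460e+08 for the hydraulic press, i.e. 89.76 dB.
So the hydraulic press must be reduced from 94 to 89.76 dB: IL = 4.24 dB.

4.2 dB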